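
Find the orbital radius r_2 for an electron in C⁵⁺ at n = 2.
0.0353 nm (or 0.3528 Å)

The Bohr radius formula is:
r_n = n² a₀ / Z

where a₀ = 0.0529177 nm is the Bohr radius.

For C⁵⁺ (Z = 6) at n = 2:
r_2 = 2² × 0.0529177 nm / 6
r_2 = 4 × 0.0529177 nm / 6
r_2 = 0.21167 nm / 6
r_2 = 0.0353 nm

The electron orbits at approximately 0.0353 nm from the nucleus.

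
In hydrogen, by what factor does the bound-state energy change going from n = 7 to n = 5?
1.96000

Using E_n = -13.6057 Z² / n² eV with Z = 1:

E_5 = -13.6057 / 5² = -13.6057 / 25 = -0.54422800000 eV
E_7 = -13.6057 / 7² = -13.6057 / 49 = -0.27766734694 eV

The ratio is:
E_5/E_7 = (-0.54422800000) / (-0.27766734694)
E_5/E_7 = (-13.6057/25) / (-13.6057/49)
E_5/E_7 = 49/25
E_5/E_7 = 1.96000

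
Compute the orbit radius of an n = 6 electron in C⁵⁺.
0.3175 nm (or 3.1751 Å)

The Bohr radius formula is:
r_n = n² a₀ / Z

where a₀ = 0.0529177 nm is the Bohr radius.

For C⁵⁺ (Z = 6) at n = 6:
r_6 = 6² × 0.0529177 nm / 6
r_6 = 36 × 0.0529177 nm / 6
r_6 = 1.90504 nm / 6
r_6 = 0.3175 nm

The electron orbits at approximately 0.3175 nm from the nucleus.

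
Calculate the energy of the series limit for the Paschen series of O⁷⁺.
96.75 eV

The series limit corresponds to the transition from n = ∞ to n = 3.
This is the highest energy (shortest wavelength) transition in the Paschen series.

E_∞ = 0 eV
E_3 = -13.6057 × 8² / 3² = -96.75 eV

Energy at series limit:
ΔE = E_∞ - E_3 = 0 - (-96.75) = 96.75 eV

This energy equals the ionization energy from the n = 3 state of O⁷⁺.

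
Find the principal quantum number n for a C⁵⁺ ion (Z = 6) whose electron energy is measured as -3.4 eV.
n = 12

The exact energy levels follow E_n = -13.6057 Z² / n² eV with Z = 6.

The measured value (-3.4 eV) is reported to only 2 significant figures, so we must test candidate n values and see which one matches to that precision.

Candidate energies:
  n = 10:  E = -13.6057 × 6² / 10² = -4.89805 eV
  n = 11:  E = -13.6057 × 6² / 11² = -4.04798 eV
  n = 12:  E = -13.6057 × 6² / 12² = -3.40143 eV  ← matches
  n = 13:  E = -13.6057 × 6² / 13² = -2.89826 eV
  n = 14:  E = -13.6057 × 6² / 14² = -2.49901 eV

Checking against the measurement of -3.4 eV (2 sig figs), only n = 12 agrees:
E_12 = -3.40143 eV, which rounds to -3.4 eV ✓

Therefore n = 12.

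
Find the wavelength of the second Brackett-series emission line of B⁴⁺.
104.978 nm

The lines of a series are numbered from the longest wavelength (smallest ΔE) outward; the second line is the transition from n = n_f + 2 to n_f.
The Brackett series has all transitions ending at n_f = 4.

For B⁴⁺ (Z = 5), the second line (β-line) is the jump from n = 6 to n = 4:
E_6 = -13.6057 × 5² / 6² = -9.448403 eV
E_4 = -13.6057 × 5² / 4² = -21.258906 eV
ΔE = E_6 - E_4 = 11.810503 eV

λ = hc/E = 1239.84 eV·nm / 11.810503 eV
λ = 104.978 nm

This is the β-line of the Brackett series in B⁴⁺.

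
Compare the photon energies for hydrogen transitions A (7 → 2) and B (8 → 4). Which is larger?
7 → 2

Calculate the energy for each transition:

Transition 7 → 2:
ΔE₁ = |E_2 - E_7| = |-13.6057/2² - (-13.6057/7²)|
ΔE₁ = |-3.401425000 - (-0.277667347)| = 3.123758 eV

Transition 8 → 4:
ΔE₂ = |E_4 - E_8| = |-13.6057/4² - (-13.6057/8²)|
ΔE₂ = |-0.850356250 - (-0.212589063)| = 0.637767 eV

Since 3.123758 eV > 0.637767 eV, the transition 7 → 2 emits the more energetic photon.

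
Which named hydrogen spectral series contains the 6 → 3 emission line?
Paschen series

The spectral series in hydrogen are named based on the final (lower) energy level:
- Lyman series: n_final = 1 (ultraviolet)
- Balmer series: n_final = 2 (visible/near-UV)
- Paschen series: n_final = 3 (infrared)
- Brackett series: n_final = 4 (infrared)
- Pfund series: n_final = 5 (far infrared)

Since this transition ends at n = 3, it belongs to the Paschen series.

For reference, this 6 → 3 line has photon energy
ΔE = 13.6057 eV × (1/3² - 1/6²) = 1.1338083333 eV,
corresponding to wavelength λ = hc/ΔE = 1239.84 eV·nm / 1.1338083333 eV = 1093.51816 nm in the infrared region.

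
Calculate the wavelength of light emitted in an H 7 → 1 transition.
93.024982 nm

First, find the transition energy using E_n = -13.6057 / n² eV:
E_7 = -13.6057 / 7² = -0.27766735 eV
E_1 = -13.6057 / 1² = -13.60570000 eV

Photon energy: |ΔE| = |E_1 - E_7| = 13.32803265 eV

Convert to wavelength using E = hc/λ with hc = 1239.84 eV·nm:
λ = hc/E = 1239.84 eV·nm / 13.32803265 eV
λ = 93.024982 nm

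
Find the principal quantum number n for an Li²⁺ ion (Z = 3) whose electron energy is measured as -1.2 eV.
n = 10

The exact energy levels follow E_n = -13.6057 Z² / n² eV with Z = 3.

The measured value (-1.2 eV) is reported to only 2 significant figures, so we must test candidate n values and see which one matches to that precision.

Candidate energies:
  n = 8:  E = -13.6057 × 3² / 8² = -1.91330 eV
  n = 9:  E = -13.6057 × 3² / 9² = -1.51174 eV
  n = 10:  E = -13.6057 × 3² / 10² = -1.22451 eV  ← matches
  n = 11:  E = -13.6057 × 3² / 11² = -1.01199 eV
  n = 12:  E = -13.6057 × 3² / 12² = -0.85036 eV

Checking against the measurement of -1.2 eV (2 sig figs), only n = 10 agrees:
E_10 = -1.22451 eV, which rounds to -1.2 eV ✓

Therefore n = 10.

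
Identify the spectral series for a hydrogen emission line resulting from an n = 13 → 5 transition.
Pfund series

The spectral series in hydrogen are named based on the final (lower) energy level:
- Lyman series: n_final = 1 (ultraviolet)
- Balmer series: n_final = 2 (visible/near-UV)
- Paschen series: n_final = 3 (infrared)
- Brackett series: n_final = 4 (infrared)
- Pfund series: n_final = 5 (far infrared)

Since this transition ends at n = 5, it belongs to the Pfund series.

For reference, this 13 → 5 line has photon energy
ΔE = 13.6057 eV × (1/5² - 1/13²) = 0.4637208994 eV,
corresponding to wavelength λ = hc/ΔE = 1239.84 eV·nm / 0.4637208994 eV = 2673.6772 nm in the far infrared region.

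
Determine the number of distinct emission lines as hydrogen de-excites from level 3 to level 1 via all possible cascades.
3

The electron can occupy levels n = 1, 2, ..., 3 during de-excitation — that is m = 3 - 1 + 1 = 3 distinct levels.

The number of distinct spectral lines equals the number of ways to choose 2 of these m levels (each pair gives one possible emission transition):

Number of lines = m(m-1)/2 = 3×2/2 = 3

These correspond to all possible transitions between the 3 levels:
3 → 2, 3 → 1, 2 → 1

Each transition produces a photon with a unique energy (and thus wavelength). This count does not depend on Z.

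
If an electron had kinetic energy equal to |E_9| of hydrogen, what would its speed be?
2.43e+05 m/s (or 0.081% of c)

The binding energy at n = 9 for hydrogen is:
E_9 = -13.6057/9² = -0.167972 eV
|E_9| = 0.167972 eV

Convert to Joules:
KE = 0.167972 eV × (1.602177 × 10⁻¹⁹ J/eV) = 2.6912e-20 J

Using KE = ½mv²:
v = √(2·KE/m_e)
v = √(2 × 2.6912e-20 J / 9.10938 × 10⁻³¹ kg)
v = 2.43e+05 m/s

This is approximately 0.081% the speed of light.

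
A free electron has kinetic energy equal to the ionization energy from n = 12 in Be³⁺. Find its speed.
7.29e+05 m/s (or 0.24% of c)

The binding energy at n = 12 for Be³⁺ is:
E_12 = -13.6057 × 4²/12² = -1.51174 eV
|E_12| = 1.51174 eV

Convert to Joules:
KE = 1.51174 eV × (1.602177 × 10⁻¹⁹ J/eV) = 2.4221e-19 J

Using KE = ½mv²:
v = √(2·KE/m_e)
v = √(2 × 2.4221e-19 J / 9.10938 × 10⁻³¹ kg)
v = 7.29e+05 m/s

This is approximately 0.24% the speed of light.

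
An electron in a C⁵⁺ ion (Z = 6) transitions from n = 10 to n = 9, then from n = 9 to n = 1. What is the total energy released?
484.90715 eV

The energy levels of C⁵⁺ are E_n = -13.6057 × 6² / n² eV.

First transition (10 → 9):
ΔE₁ = |E_9 - E_10|
ΔE₁ = |-6.04697777778 - (-4.89805200000)| = 1.14892578 eV

Second transition (9 → 1):
ΔE₂ = |E_1 - E_9|
ΔE₂ = |-489.80520000000 - (-6.04697777778)| = 483.75822222 eV

Total energy released:
E_total = ΔE₁ + ΔE₂ = 1.14892578 + 483.75822222 = 484.90715 eV

Note: This equals the direct transition 10 → 1: 484.90715 eV ✓
Energy is conserved regardless of the path taken.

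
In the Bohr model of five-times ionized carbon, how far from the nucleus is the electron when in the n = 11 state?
1.0672 nm (or 10.6717 Å)

The Bohr radius formula is:
r_n = n² a₀ / Z

where a₀ = 0.0529177 nm is the Bohr radius.

For C⁵⁺ (Z = 6) at n = 11:
r_11 = 11² × 0.0529177 nm / 6
r_11 = 121 × 0.0529177 nm / 6
r_11 = 6.40304 nm / 6
r_11 = 1.0672 nm

The electron orbits at approximately 1.0672 nm from the nucleus.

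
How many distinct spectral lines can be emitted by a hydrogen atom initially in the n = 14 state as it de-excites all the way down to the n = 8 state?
21

The electron can occupy levels n = 8, 9, ..., 14 during de-excitation — that is m = 14 - 8 + 1 = 7 distinct levels.

The number of distinct spectral lines equals the number of ways to choose 2 of these m levels (each pair gives one possible emission transition):

Number of lines = m(m-1)/2 = 7×6/2 = 21

These correspond to all possible transitions between the 7 levels:
14 → 13, 14 → 12, 14 → 11, 14 → 10, 14 → 9, 14 → 8, 13 → 12, 13 → 11...

Each transition produces a photon with a unique energy (and thus wavelength). This count does not depend on Z.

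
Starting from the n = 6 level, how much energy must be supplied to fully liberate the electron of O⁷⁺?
24.19 eV

The ionization energy is the energy needed to remove the electron completely (n → ∞).

For a hydrogen-like ion with Z = 8, E_n = -13.6057 Z² / n² eV.

At n = 6: E_6 = -13.6057 × 8² / 6² = -24.18791 eV
At n = ∞: E_∞ = 0 eV

Ionization energy = E_∞ - E_6 = 0 - (-24.18791) = 24.18791 eV
Ionization energy ≈ 24.19 eV

This is also called the binding energy of the electron in state n = 6.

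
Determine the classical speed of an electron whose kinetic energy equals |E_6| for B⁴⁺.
1.82308e+06 m/s (or 0.60811% of c)

The binding energy at n = 6 for B⁴⁺ is:
E_6 = -13.6057 × 5²/6² = -9.44840278 eV
|E_6| = 9.44840278 eV

Convert to Joules:
KE = 9.44840278 eV × (1.602177 × 10⁻¹⁹ J/eV) = 1.5138014e-18 J

Using KE = ½mv²:
v = √(2·KE/m_e)
v = √(2 × 1.5138014e-18 J / 9.10938 × 10⁻³¹ kg)
v = 1.82308e+06 m/s

This is approximately 0.60811% the speed of light.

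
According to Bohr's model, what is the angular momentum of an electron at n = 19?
2.00369e-33 J·s (or 19ℏ)

In the Bohr model, angular momentum is quantized:
L = nℏ

where ℏ = h/(2π) = 1.0545718e-34 J·s

For n = 19:
L = 19 × 1.0545718e-34 J·s
L = 2.00369e-33 J·s

This can also be written as L = 19ℏ.
The angular momentum is an integer multiple of the reduced Planck constant.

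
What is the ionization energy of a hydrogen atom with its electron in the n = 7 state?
0.278 eV

The ionization energy is the energy needed to remove the electron completely (n → ∞).

For hydrogen, E_n = -13.6057 eV / n².

At n = 7: E_7 = -13.6057 / 7² = -0.277667 eV
At n = ∞: E_∞ = 0 eV

Ionization energy = E_∞ - E_7 = 0 - (-0.277667) = 0.277667 eV
Ionization energy ≈ 0.278 eV

This is also called the binding energy of the electron in state n = 7.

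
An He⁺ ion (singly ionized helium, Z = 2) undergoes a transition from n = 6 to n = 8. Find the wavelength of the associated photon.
1874.603 nm

First, find the transition energy using E_n = -13.6057 Z² / n² eV:
E_6 = -13.6057 × 2² / 6² = -1.511744444 eV
E_8 = -13.6057 × 2² / 8² = -0.850356250 eV

Photon energy: |ΔE| = |E_8 - E_6| = 0.661388194 eV

Convert to wavelength using E = hc/λ with hc = 1239.84 eV·nm:
λ = hc/E = 1239.84 eV·nm / 0.661388194 eV
λ = 1874.603 nm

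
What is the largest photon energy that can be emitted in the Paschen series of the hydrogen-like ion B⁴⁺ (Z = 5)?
37.794 eV

The series limit corresponds to the transition from n = ∞ to n = 3.
This is the highest energy (shortest wavelength) transition in the Paschen series.

E_∞ = 0 eV
E_3 = -13.6057 × 5² / 3² = -37.794 eV

Energy at series limit:
ΔE = E_∞ - E_3 = 0 - (-37.794) = 37.794 eV

This energy equals the ionization energy from the n = 3 state of B⁴⁺.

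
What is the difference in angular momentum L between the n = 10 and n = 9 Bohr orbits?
1.05457e-34 J·s (or 1ℏ)

In the Bohr model, L_n = nℏ where ℏ = 1.0545718e-34 J·s.

L_10 = 10ℏ = 1.0545718e-33 J·s
L_9 = 9ℏ = 9.4911462e-34 J·s

ΔL = L_10 - L_9 = (10 - 9)ℏ = 1ℏ
ΔL = 1 × 1.0545718e-34 J·s = 1.05457e-34 J·s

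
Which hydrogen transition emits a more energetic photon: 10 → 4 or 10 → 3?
10 → 3

Calculate the energy for each transition:

Transition 10 → 4:
ΔE₁ = |E_4 - E_10| = |-13.6057/4² - (-13.6057/10²)|
ΔE₁ = |-0.8503562500 - (-0.1360570000)| = 0.7142993 eV

Transition 10 → 3:
ΔE₂ = |E_3 - E_10| = |-13.6057/3² - (-13.6057/10²)|
ΔE₂ = |-1.5117444444 - (-0.1360570000)| = 1.3756874 eV

Since 1.3756874 eV > 0.7142993 eV, the transition 10 → 3 emits the more energetic photon.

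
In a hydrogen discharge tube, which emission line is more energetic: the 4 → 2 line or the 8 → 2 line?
8 → 2

Calculate the energy for each transition:

Transition 4 → 2:
ΔE₁ = |E_2 - E_4| = |-13.6057/2² - (-13.6057/4²)|
ΔE₁ = |-3.401425000 - (-0.850356250)| = 2.551069 eV

Transition 8 → 2:
ΔE₂ = |E_2 - E_8| = |-13.6057/2² - (-13.6057/8²)|
ΔE₂ = |-3.401425000 - (-0.212589063)| = 3.188836 eV

Since 3.188836 eV > 2.551069 eV, the transition 8 → 2 emits the more energetic photon.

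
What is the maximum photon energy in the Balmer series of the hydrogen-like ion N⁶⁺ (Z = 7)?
166.67 eV

The series limit corresponds to the transition from n = ∞ to n = 2.
This is the highest energy (shortest wavelength) transition in the Balmer series.

E_∞ = 0 eV
E_2 = -13.6057 × 7² / 2² = -166.67 eV

Energy at series limit:
ΔE = E_∞ - E_2 = 0 - (-166.67) = 166.67 eV

This energy equals the ionization energy from the n = 2 state of N⁶⁺.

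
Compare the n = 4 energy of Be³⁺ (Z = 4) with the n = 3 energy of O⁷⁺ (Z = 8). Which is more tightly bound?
O⁷⁺ at n = 3 (E = -96.75 eV)

Using E_n = -13.6057 Z² / n² eV:

Be³⁺ (Z = 4) at n = 4:
E = -13.6057 × 4² / 4² = -13.6057 × 16 / 16 = -13.60570 eV

O⁷⁺ (Z = 8) at n = 3:
E = -13.6057 × 8² / 3² = -13.6057 × 64 / 9 = -96.75164 eV

Since -96.75164 eV < -13.60570 eV,
O⁷⁺ at n = 3 is more tightly bound (requires more energy to ionize).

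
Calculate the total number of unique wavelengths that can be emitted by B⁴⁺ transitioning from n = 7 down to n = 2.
15

The electron can occupy levels n = 2, 3, ..., 7 during de-excitation — that is m = 7 - 2 + 1 = 6 distinct levels.

The number of distinct spectral lines equals the number of ways to choose 2 of these m levels (each pair gives one possible emission transition):

Number of lines = m(m-1)/2 = 6×5/2 = 15

These correspond to all possible transitions between the 6 levels:
7 → 6, 7 → 5, 7 → 4, 7 → 3, 7 → 2, 6 → 5, 6 → 4, 6 → 3...

Each transition produces a photon with a unique energy (and thus wavelength). This count does not depend on Z.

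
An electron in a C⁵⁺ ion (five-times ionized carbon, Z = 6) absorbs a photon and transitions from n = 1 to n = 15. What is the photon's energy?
487.628 eV

The energy levels of a hydrogen-like atom are E_n = -13.6057 Z² eV / n².

Energy at n = 1: E_1 = -13.6057 × 6² / 1² = -489.805200 eV
Energy at n = 15: E_15 = -13.6057 × 6² / 15² = -2.176912 eV

The excitation energy is the difference:
ΔE = E_15 - E_1
ΔE = -2.176912 - (-489.805200)
ΔE = 487.628 eV

Since this is positive, energy must be absorbed (photon absorption).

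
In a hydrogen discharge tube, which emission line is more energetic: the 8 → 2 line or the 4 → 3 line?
8 → 2

Calculate the energy for each transition:

Transition 8 → 2:
ΔE₁ = |E_2 - E_8| = |-13.6057/2² - (-13.6057/8²)|
ΔE₁ = |-3.4014250000 - (-0.2125890625)| = 3.1888359 eV

Transition 4 → 3:
ΔE₂ = |E_3 - E_4| = |-13.6057/3² - (-13.6057/4²)|
ΔE₂ = |-1.5117444444 - (-0.8503562500)| = 0.6613882 eV

Since 3.1888359 eV > 0.6613882 eV, the transition 8 → 2 emits the more energetic photon.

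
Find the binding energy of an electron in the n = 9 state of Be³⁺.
2.68755 eV

The ionization energy is the energy needed to remove the electron completely (n → ∞).

For a hydrogen-like ion with Z = 4, E_n = -13.6057 Z² / n² eV.

At n = 9: E_9 = -13.6057 × 4² / 9² = -2.68754568 eV
At n = ∞: E_∞ = 0 eV

Ionization energy = E_∞ - E_9 = 0 - (-2.68754568) = 2.68754568 eV
Ionization energy ≈ 2.68755 eV

This is also called the binding energy of the electron in state n = 9.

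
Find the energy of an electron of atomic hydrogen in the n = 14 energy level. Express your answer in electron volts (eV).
-0.0694 eV

The energy levels of a hydrogen-like atom are given by:
E_n = -13.6057 eV / n²

For n = 14:
E_14 = -13.6057 eV / 14²
E_14 = -13.6057 eV / 196
E_14 = -0.0694 eV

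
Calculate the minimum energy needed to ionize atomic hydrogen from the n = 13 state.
0.080507 eV

The ionization energy is the energy needed to remove the electron completely (n → ∞).

For hydrogen, E_n = -13.6057 eV / n².

At n = 13: E_13 = -13.6057 / 13² = -0.080507101 eV
At n = ∞: E_∞ = 0 eV

Ionization energy = E_∞ - E_13 = 0 - (-0.080507101) = 0.080507101 eV
Ionization energy ≈ 0.080507 eV

This is also called the binding energy of the electron in state n = 13.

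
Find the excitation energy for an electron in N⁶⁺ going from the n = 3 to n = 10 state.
67.408685 eV

The energy levels of a hydrogen-like atom are E_n = -13.6057 Z² eV / n².

Energy at n = 3: E_3 = -13.6057 × 7² / 3² = -74.075477778 eV
Energy at n = 10: E_10 = -13.6057 × 7² / 10² = -6.666793000 eV

The excitation energy is the difference:
ΔE = E_10 - E_3
ΔE = -6.666793000 - (-74.075477778)
ΔE = 67.408685 eV

Since this is positive, energy must be absorbed (photon absorption).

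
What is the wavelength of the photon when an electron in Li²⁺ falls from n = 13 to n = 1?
10.185437 nm

First, find the transition energy using E_n = -13.6057 Z² / n² eV:
E_13 = -13.6057 × 3² / 13² = -0.72456391 eV
E_1 = -13.6057 × 3² / 1² = -122.45130000 eV

Photon energy: |ΔE| = |E_1 - E_13| = 121.72673609 eV

Convert to wavelength using E = hc/λ with hc = 1239.84 eV·nm:
λ = hc/E = 1239.84 eV·nm / 121.72673609 eV
λ = 10.185437 nm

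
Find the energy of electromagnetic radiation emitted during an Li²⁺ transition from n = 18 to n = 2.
30.235 eV

The energy levels are E_n = -13.6057 Z² eV / n².

Energy at n = 18: E_18 = -13.6057 × 3² / 18² = -0.377936 eV
Energy at n = 2: E_2 = -13.6057 × 3² / 2² = -30.612825 eV

For emission (electron falling to lower state), the photon energy is:
E_photon = E_18 - E_2 = |-0.377936 - (-30.612825)|
E_photon = 30.235 eV

This energy is carried away by the emitted photon.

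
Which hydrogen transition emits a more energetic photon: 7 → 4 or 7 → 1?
7 → 1

Calculate the energy for each transition:

Transition 7 → 4:
ΔE₁ = |E_4 - E_7| = |-13.6057/4² - (-13.6057/7²)|
ΔE₁ = |-0.850356250000 - (-0.277667346939)| = 0.572688903 eV

Transition 7 → 1:
ΔE₂ = |E_1 - E_7| = |-13.6057/1² - (-13.6057/7²)|
ΔE₂ = |-13.605700000000 - (-0.277667346939)| = 13.328032653 eV

Since 13.328032653 eV > 0.572688903 eV, the transition 7 → 1 emits the more energetic photon.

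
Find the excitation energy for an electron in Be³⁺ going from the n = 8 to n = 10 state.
1.224513 eV

The energy levels of a hydrogen-like atom are E_n = -13.6057 Z² eV / n².

Energy at n = 8: E_8 = -13.6057 × 4² / 8² = -3.401425000 eV
Energy at n = 10: E_10 = -13.6057 × 4² / 10² = -2.176912000 eV

The excitation energy is the difference:
ΔE = E_10 - E_8
ΔE = -2.176912000 - (-3.401425000)
ΔE = 1.224513 eV

Since this is positive, energy must be absorbed (photon absorption).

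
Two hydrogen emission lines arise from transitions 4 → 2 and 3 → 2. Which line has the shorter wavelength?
4 → 2

Calculate the energy for each transition:

Transition 4 → 2:
ΔE₁ = |E_2 - E_4| = |-13.6057/2² - (-13.6057/4²)|
ΔE₁ = |-3.401425000 - (-0.850356250)| = 2.551069 eV

Transition 3 → 2:
ΔE₂ = |E_2 - E_3| = |-13.6057/2² - (-13.6057/3²)|
ΔE₂ = |-3.401425000 - (-1.511744444)| = 1.889681 eV

Since 2.551069 eV > 1.889681 eV, the transition 4 → 2 emits the more energetic photon.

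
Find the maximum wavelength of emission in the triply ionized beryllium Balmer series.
41.0069 nm

The longest wavelength corresponds to the smallest energy transition in the series.
The Balmer series has all transitions ending at n_f = 2.

For Be³⁺ (Z = 4), the first line (α-line) is the jump from n = 3 to n = 2:
E_3 = -13.6057 × 4² / 3² = -24.187911 eV
E_2 = -13.6057 × 4² / 2² = -54.422800 eV
ΔE = E_3 - E_2 = 30.234889 eV

λ = hc/E = 1239.84 eV·nm / 30.234889 eV
λ = 41.0069 nm

This is the α-line of the Balmer series in Be³⁺.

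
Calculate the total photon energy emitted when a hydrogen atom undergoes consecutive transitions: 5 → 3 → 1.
13.06 eV

The energy levels of hydrogen are E_n = -13.6057 / n² eV.

First transition (5 → 3):
ΔE₁ = |E_3 - E_5|
ΔE₁ = |-1.51174444 - (-0.54422800)| = 0.96752 eV

Second transition (3 → 1):
ΔE₂ = |E_1 - E_3|
ΔE₂ = |-13.60570000 - (-1.51174444)| = 12.09396 eV

Total energy released:
E_total = ΔE₁ + ΔE₂ = 0.96752 + 12.09396 = 13.06 eV

Note: This equals the direct transition 5 → 1: 13.06 eV ✓
Energy is conserved regardless of the path taken.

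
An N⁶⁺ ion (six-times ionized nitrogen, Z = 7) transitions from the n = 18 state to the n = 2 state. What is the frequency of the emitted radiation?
3.980e+16 Hz

First, find the transition energy:
E_18 = -13.6057 × 7² / 18² = -2.057652 eV
E_2 = -13.6057 × 7² / 2² = -166.669825 eV
|ΔE| = |E_2 - E_18| = 164.612173 eV

Convert to Joules: E = 164.612173 eV × (1.602177 × 10⁻¹⁹ J/eV) = 2.63738e-17 J

Using E = hf:
f = E/h = 2.63738e-17 J / (6.62607 × 10⁻³⁴ J·s)
f = 3.980e+16 Hz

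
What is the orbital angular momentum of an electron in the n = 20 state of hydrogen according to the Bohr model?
2.11e-33 J·s (or 20ℏ)

In the Bohr model, angular momentum is quantized:
L = nℏ

where ℏ = h/(2π) = 1.0546e-34 J·s

For n = 20:
L = 20 × 1.0546e-34 J·s
L = 2.11e-33 J·s

This can also be written as L = 20ℏ.
The angular momentum is an integer multiple of the reduced Planck constant.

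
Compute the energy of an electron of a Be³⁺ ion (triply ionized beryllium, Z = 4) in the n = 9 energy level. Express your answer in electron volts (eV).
-2.68755 eV

The energy levels of a hydrogen-like atom are given by:
E_n = -13.6057 Z² / n² eV  (with Z = 4 for Be³⁺)

For n = 9:
E_9 = -13.6057 × 4² / 9²
E_9 = -13.6057 × 16 / 81
E_9 = -2.68755 eV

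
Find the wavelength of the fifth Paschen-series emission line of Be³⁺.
59.64645 nm

The lines of a series are numbered from the longest wavelength (smallest ΔE) outward; the fifth line is the transition from n = n_f + 5 to n_f.
The Paschen series has all transitions ending at n_f = 3.

For Be³⁺ (Z = 4), the fifth line (ε-line) is the jump from n = 8 to n = 3:
E_8 = -13.6057 × 4² / 8² = -3.4014250 eV
E_3 = -13.6057 × 4² / 3² = -24.1879111 eV
ΔE = E_8 - E_3 = 20.7864861 eV

λ = hc/E = 1239.84 eV·nm / 20.7864861 eV
λ = 59.64645 nm

This is the ε-line of the Paschen series in Be³⁺.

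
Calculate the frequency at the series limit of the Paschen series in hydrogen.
3.65538e+14 Hz

The series limit corresponds to the transition from n = ∞ to n = 3.
This is the highest energy (shortest wavelength) transition in the Paschen series.

E_∞ = 0 eV
E_3 = -13.6057 / 3² = -1.51174444 eV

Energy at series limit:
ΔE = E_∞ - E_3 = 0 - (-1.51174444) = 1.51174444 eV
E = 1.51174444 eV × (1.602177 × 10⁻¹⁹ J/eV) = 2.4220822e-19 J
f = E/h = 2.4220822e-19 J / (6.62607 × 10⁻³⁴ J·s) = 3.65538e+14 Hz

This energy equals the ionization energy from the n = 3 state of hydrogen.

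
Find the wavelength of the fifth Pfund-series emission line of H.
3037.55 nm

The lines of a series are numbered from the longest wavelength (smallest ΔE) outward; the fifth line is the transition from n = n_f + 5 to n_f.
The Pfund series has all transitions ending at n_f = 5.

For H, the fifth line (ε-line) is the jump from n = 10 to n = 5:
E_10 = -13.6057 / 10² = -0.13605700 eV
E_5 = -13.6057 / 5² = -0.54422800 eV
ΔE = E_10 - E_5 = 0.40817100 eV

λ = hc/E = 1239.84 eV·nm / 0.40817100 eV
λ = 3037.55 nm

This is the ε-line of the Pfund series in H.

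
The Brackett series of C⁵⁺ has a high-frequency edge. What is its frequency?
7.402e+15 Hz

The series limit corresponds to the transition from n = ∞ to n = 4.
This is the highest energy (shortest wavelength) transition in the Brackett series.

E_∞ = 0 eV
E_4 = -13.6057 × 6² / 4² = -30.612825 eV

Energy at series limit:
ΔE = E_∞ - E_4 = 0 - (-30.612825) = 30.612825 eV
E = 30.612825 eV × (1.602177 × 10⁻¹⁹ J/eV) = 4.90472e-18 J
f = E/h = 4.90472e-18 J / (6.62607 × 10⁻³⁴ J·s) = 7.402e+15 Hz

This energy equals the ionization energy from the n = 4 state of C⁵⁺.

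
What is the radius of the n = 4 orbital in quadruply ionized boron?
0.1693 nm (or 1.6934 Å)

The Bohr radius formula is:
r_n = n² a₀ / Z

where a₀ = 0.0529177 nm is the Bohr radius.

For B⁴⁺ (Z = 5) at n = 4:
r_4 = 4² × 0.0529177 nm / 5
r_4 = 16 × 0.0529177 nm / 5
r_4 = 0.84668 nm / 5
r_4 = 0.1693 nm

The electron orbits at approximately 0.1693 nm from the nucleus.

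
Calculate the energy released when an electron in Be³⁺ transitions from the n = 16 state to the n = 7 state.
3.59 eV

The energy levels are E_n = -13.6057 Z² eV / n².

Energy at n = 16: E_16 = -13.6057 × 4² / 16² = -0.85036 eV
Energy at n = 7: E_7 = -13.6057 × 4² / 7² = -4.44268 eV

For emission (electron falling to lower state), the photon energy is:
E_photon = E_16 - E_7 = |-0.85036 - (-4.44268)|
E_photon = 3.59 eV

This energy is carried away by the emitted photon.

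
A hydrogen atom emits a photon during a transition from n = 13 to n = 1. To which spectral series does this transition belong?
Lyman series

The spectral series in hydrogen are named based on the final (lower) energy level:
- Lyman series: n_final = 1 (ultraviolet)
- Balmer series: n_final = 2 (visible/near-UV)
- Paschen series: n_final = 3 (infrared)
- Brackett series: n_final = 4 (infrared)
- Pfund series: n_final = 5 (far infrared)

Since this transition ends at n = 1, it belongs to the Lyman series.

For reference, this 13 → 1 line has photon energy
ΔE = 13.6057 eV × (1/1² - 1/13²) = 13.5252 eV,
corresponding to wavelength λ = hc/ΔE = 1239.84 eV·nm / 13.5252 eV = 91.67 nm in the ultraviolet region.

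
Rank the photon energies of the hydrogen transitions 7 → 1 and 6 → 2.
7 → 1

Calculate the energy for each transition:

Transition 7 → 1:
ΔE₁ = |E_1 - E_7| = |-13.6057/1² - (-13.6057/7²)|
ΔE₁ = |-13.60570000 - (-0.27766735)| = 13.32803 eV

Transition 6 → 2:
ΔE₂ = |E_2 - E_6| = |-13.6057/2² - (-13.6057/6²)|
ΔE₂ = |-3.40142500 - (-0.37793611)| = 3.02349 eV

Since 13.32803 eV > 3.02349 eV, the transition 7 → 1 emits the more energetic photon.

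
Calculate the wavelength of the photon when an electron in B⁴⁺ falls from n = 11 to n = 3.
35.442 nm

First, find the transition energy using E_n = -13.6057 Z² / n² eV:
E_11 = -13.6057 × 5² / 11² = -2.81110 eV
E_3 = -13.6057 × 5² / 3² = -37.79361 eV

Photon energy: |ΔE| = |E_3 - E_11| = 34.98251 eV

Convert to wavelength using E = hc/λ with hc = 1239.84 eV·nm:
λ = hc/E = 1239.84 eV·nm / 34.98251 eV
λ = 35.442 nm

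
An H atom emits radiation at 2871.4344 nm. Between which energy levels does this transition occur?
n = 11 → n = 5

First, find the photon energy from the wavelength (hc = 1239.84 eV·nm):
E = hc/λ = 1239.84 eV·nm / 2871.4344 nm = 0.43178420 eV

The energy levels of hydrogen satisfy E_n = -13.6057 / n² eV, so an emission n_i → n_f releases
ΔE = 13.6057 × (1/n_f² − 1/n_i²) eV.

Setting ΔE equal to the photon energy:
1/n_f² − 1/n_i² = 0.43178420 / 13.6057 = 0.031735537

Since 1/n_i² must be positive, we need 1/n_f² > 0.031735537, i.e. n_f ≤ 5. For each allowed n_f, solve n_i = (1/n_f² − 0.031735537)^(−1/2) and check whether it is a whole number:
  n_f = 1: 1/n_i² = 1.000000000 − 0.031735537 = 0.968264463 → n_i = 1.016  (not an integer) ✗
  n_f = 2: 1/n_i² = 0.250000000 − 0.031735537 = 0.218264463 → n_i = 2.140  (not an integer) ✗
  n_f = 3: 1/n_i² = 0.111111111 − 0.031735537 = 0.079375574 → n_i = 3.549  (not an integer) ✗
  n_f = 4: 1/n_i² = 0.062500000 − 0.031735537 = 0.030764463 → n_i = 5.701  (not an integer) ✗
  n_f = 5: 1/n_i² = 0.040000000 − 0.031735537 = 0.008264463 → n_i = 11.000  → integer, n_i = 11 ✓

Only n_f = 5 gives an integer upper level, n_i = 11.

The transition is from n = 11 to n = 5 (emission).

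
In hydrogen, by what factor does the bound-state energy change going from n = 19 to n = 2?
90.25000

Using E_n = -13.6057 Z² / n² eV with Z = 1:

E_2 = -13.6057 / 2² = -13.6057 / 4 = -3.40142500000 eV
E_19 = -13.6057 / 19² = -13.6057 / 361 = -0.03768891967 eV

The ratio is:
E_2/E_19 = (-3.40142500000) / (-0.03768891967)
E_2/E_19 = (-13.6057/4) / (-13.6057/361)
E_2/E_19 = 361/4
E_2/E_19 = 90.25000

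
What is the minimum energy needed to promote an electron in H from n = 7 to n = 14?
0.208251 eV

The energy levels of a hydrogen-like atom are E_n = -13.6057 eV / n².

Energy at n = 7: E_7 = -13.6057 / 7² = -0.277667347 eV
Energy at n = 14: E_14 = -13.6057 / 14² = -0.069416837 eV

The excitation energy is the difference:
ΔE = E_14 - E_7
ΔE = -0.069416837 - (-0.277667347)
ΔE = 0.208251 eV

Since this is positive, energy must be absorbed (photon absorption).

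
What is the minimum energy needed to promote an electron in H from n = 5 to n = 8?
0.3316 eV

The energy levels of a hydrogen-like atom are E_n = -13.6057 eV / n².

Energy at n = 5: E_5 = -13.6057 / 5² = -0.5442280 eV
Energy at n = 8: E_8 = -13.6057 / 8² = -0.2125891 eV

The excitation energy is the difference:
ΔE = E_8 - E_5
ΔE = -0.2125891 - (-0.5442280)
ΔE = 0.3316 eV

Since this is positive, energy must be absorbed (photon absorption).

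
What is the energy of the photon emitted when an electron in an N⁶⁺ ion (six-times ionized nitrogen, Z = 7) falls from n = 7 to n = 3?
60.469778 eV

The energy levels are E_n = -13.6057 Z² eV / n².

Energy at n = 7: E_7 = -13.6057 × 7² / 7² = -13.605700000 eV
Energy at n = 3: E_3 = -13.6057 × 7² / 3² = -74.075477778 eV

For emission (electron falling to lower state), the photon energy is:
E_photon = E_7 - E_3 = |-13.605700000 - (-74.075477778)|
E_photon = 60.469778 eV

This energy is carried away by the emitted photon.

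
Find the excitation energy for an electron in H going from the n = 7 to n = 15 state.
0.2172 eV

The energy levels of a hydrogen-like atom are E_n = -13.6057 eV / n².

Energy at n = 7: E_7 = -13.6057 / 7² = -0.2776673 eV
Energy at n = 15: E_15 = -13.6057 / 15² = -0.0604698 eV

The excitation energy is the difference:
ΔE = E_15 - E_7
ΔE = -0.0604698 - (-0.2776673)
ΔE = 0.2172 eV

Since this is positive, energy must be absorbed (photon absorption).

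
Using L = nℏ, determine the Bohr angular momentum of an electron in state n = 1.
1.055e-34 J·s (or 1ℏ)

In the Bohr model, angular momentum is quantized:
L = nℏ

where ℏ = h/(2π) = 1.05457e-34 J·s

For n = 1:
L = 1 × 1.05457e-34 J·s
L = 1.055e-34 J·s

This can also be written as L = 1ℏ.
The angular momentum is an integer multiple of the reduced Planck constant.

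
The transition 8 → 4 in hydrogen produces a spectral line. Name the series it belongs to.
Brackett series

The spectral series in hydrogen are named based on the final (lower) energy level:
- Lyman series: n_final = 1 (ultraviolet)
- Balmer series: n_final = 2 (visible/near-UV)
- Paschen series: n_final = 3 (infrared)
- Brackett series: n_final = 4 (infrared)
- Pfund series: n_final = 5 (far infrared)

Since this transition ends at n = 4, it belongs to the Brackett series.

For reference, this 8 → 4 line has photon energy
ΔE = 13.6057 eV × (1/4² - 1/8²) = 0.63776718750 eV,
corresponding to wavelength λ = hc/ΔE = 1239.84 eV·nm / 0.63776718750 eV = 1944.03228 nm in the infrared region.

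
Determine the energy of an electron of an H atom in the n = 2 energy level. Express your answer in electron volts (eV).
-3.40143 eV

The energy levels of a hydrogen-like atom are given by:
E_n = -13.6057 eV / n²

For n = 2:
E_2 = -13.6057 eV / 2²
E_2 = -13.6057 eV / 4
E_2 = -3.40143 eV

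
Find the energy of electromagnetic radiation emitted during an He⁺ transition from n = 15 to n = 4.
3.16 eV

The energy levels are E_n = -13.6057 Z² eV / n².

Energy at n = 15: E_15 = -13.6057 × 2² / 15² = -0.24188 eV
Energy at n = 4: E_4 = -13.6057 × 2² / 4² = -3.40143 eV

For emission (electron falling to lower state), the photon energy is:
E_photon = E_15 - E_4 = |-0.24188 - (-3.40143)|
E_photon = 3.16 eV

This energy is carried away by the emitted photon.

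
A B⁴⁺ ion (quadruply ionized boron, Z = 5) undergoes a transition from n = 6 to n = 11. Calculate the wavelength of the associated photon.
186.80 nm

First, find the transition energy using E_n = -13.6057 Z² / n² eV:
E_6 = -13.6057 × 5² / 6² = -9.448403 eV
E_11 = -13.6057 × 5² / 11² = -2.811095 eV

Photon energy: |ΔE| = |E_11 - E_6| = 6.637308 eV

Convert to wavelength using E = hc/λ with hc = 1239.84 eV·nm:
λ = hc/E = 1239.84 eV·nm / 6.637308 eV
λ = 186.80 nm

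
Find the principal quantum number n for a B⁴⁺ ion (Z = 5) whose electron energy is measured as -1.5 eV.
n = 15

The exact energy levels follow E_n = -13.6057 Z² / n² eV with Z = 5.

The measured value (-1.5 eV) is reported to only 2 significant figures, so we must test candidate n values and see which one matches to that precision.

Candidate energies:
  n = 13:  E = -13.6057 × 5² / 13² = -2.01268 eV
  n = 14:  E = -13.6057 × 5² / 14² = -1.73542 eV
  n = 15:  E = -13.6057 × 5² / 15² = -1.51174 eV  ← matches
  n = 16:  E = -13.6057 × 5² / 16² = -1.32868 eV
  n = 17:  E = -13.6057 × 5² / 17² = -1.17696 eV

Checking against the measurement of -1.5 eV (2 sig figs), only n = 15 agrees:
E_15 = -1.51174 eV, which rounds to -1.5 eV ✓

Therefore n = 15.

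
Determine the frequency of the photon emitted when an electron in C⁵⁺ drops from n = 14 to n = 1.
1.178e+17 Hz

First, find the transition energy:
E_14 = -13.6057 × 6² / 14² = -2.4990061 eV
E_1 = -13.6057 × 6² / 1² = -489.8052000 eV
|ΔE| = |E_1 - E_14| = 487.3061939 eV

Convert to Joules: E = 487.3061939 eV × (1.602177 × 10⁻¹⁹ J/eV) = 7.80751e-17 J

Using E = hf:
f = E/h = 7.80751e-17 J / (6.62607 × 10⁻³⁴ J·s)
f = 1.178e+17 Hz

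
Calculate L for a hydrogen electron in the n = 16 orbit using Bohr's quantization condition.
1.69e-33 J·s (or 16ℏ)

In the Bohr model, angular momentum is quantized:
L = nℏ

where ℏ = h/(2π) = 1.0546e-34 J·s

For n = 16:
L = 16 × 1.0546e-34 J·s
L = 1.69e-33 J·s

This can also be written as L = 16ℏ.
The angular momentum is an integer multiple of the reduced Planck constant.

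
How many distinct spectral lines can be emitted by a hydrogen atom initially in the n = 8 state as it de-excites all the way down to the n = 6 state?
3

The electron can occupy levels n = 6, 7, ..., 8 during de-excitation — that is m = 8 - 6 + 1 = 3 distinct levels.

The number of distinct spectral lines equals the number of ways to choose 2 of these m levels (each pair gives one possible emission transition):

Number of lines = m(m-1)/2 = 3×2/2 = 3

These correspond to all possible transitions between the 3 levels:
8 → 7, 8 → 6, 7 → 6

Each transition produces a photon with a unique energy (and thus wavelength). This count does not depend on Z.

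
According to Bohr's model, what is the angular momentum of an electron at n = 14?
1.48e-33 J·s (or 14ℏ)

In the Bohr model, angular momentum is quantized:
L = nℏ

where ℏ = h/(2π) = 1.0546e-34 J·s

For n = 14:
L = 14 × 1.0546e-34 J·s
L = 1.48e-33 J·s

This can also be written as L = 14ℏ.
The angular momentum is an integer multiple of the reduced Planck constant.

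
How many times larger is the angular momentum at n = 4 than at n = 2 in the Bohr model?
2.00000

In the Bohr model, L_n = nℏ, so the ratio is purely the ratio of quantum numbers:

L_4/L_2 = 4ℏ / 2ℏ = 4/2 = 2.00000

The angular momentum scales linearly with n.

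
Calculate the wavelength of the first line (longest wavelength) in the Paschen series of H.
1874.60256 nm

The longest wavelength corresponds to the smallest energy transition in the series.
The Paschen series has all transitions ending at n_f = 3.

For H, the first line (α-line) is the jump from n = 4 to n = 3:
E_4 = -13.6057 / 4² = -0.85035625000 eV
E_3 = -13.6057 / 3² = -1.51174444444 eV
ΔE = E_4 - E_3 = 0.66138819444 eV

λ = hc/E = 1239.84 eV·nm / 0.66138819444 eV
λ = 1874.60256 nm

This is the α-line of the Paschen series in H.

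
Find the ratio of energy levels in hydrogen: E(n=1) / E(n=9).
81.0000

Using E_n = -13.6057 Z² / n² eV with Z = 1:

E_1 = -13.6057 / 1² = -13.6057 / 1 = -13.6057000000 eV
E_9 = -13.6057 / 9² = -13.6057 / 81 = -0.1679716049 eV

The ratio is:
E_1/E_9 = (-13.6057000000) / (-0.1679716049)
E_1/E_9 = (-13.6057/1) / (-13.6057/81)
E_1/E_9 = 81/1
E_1/E_9 = 81.0000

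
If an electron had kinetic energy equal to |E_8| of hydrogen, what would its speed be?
2.73462e+05 m/s (or 0.091% of c)

The binding energy at n = 8 for hydrogen is:
E_8 = -13.6057/8² = -0.212589063 eV
|E_8| = 0.212589063 eV

Convert to Joules:
KE = 0.212589063 eV × (1.602177 × 10⁻¹⁹ J/eV) = 3.4060531e-20 J

Using KE = ½mv²:
v = √(2·KE/m_e)
v = √(2 × 3.4060531e-20 J / 9.10938 × 10⁻³¹ kg)
v = 2.73462e+05 m/s

This is approximately 0.091% the speed of light.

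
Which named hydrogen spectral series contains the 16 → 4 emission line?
Brackett series

The spectral series in hydrogen are named based on the final (lower) energy level:
- Lyman series: n_final = 1 (ultraviolet)
- Balmer series: n_final = 2 (visible/near-UV)
- Paschen series: n_final = 3 (infrared)
- Brackett series: n_final = 4 (infrared)
- Pfund series: n_final = 5 (far infrared)

Since this transition ends at n = 4, it belongs to the Brackett series.

For reference, this 16 → 4 line has photon energy
ΔE = 13.6057 eV × (1/4² - 1/16²) = 0.7972089844 eV,
corresponding to wavelength λ = hc/ΔE = 1239.84 eV·nm / 0.7972089844 eV = 1555.2258 nm in the infrared region.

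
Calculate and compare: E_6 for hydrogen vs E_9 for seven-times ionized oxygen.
O⁷⁺ at n = 9 (E = -10.75018 eV)

Using E_n = -13.6057 Z² / n² eV:

H (Z = 1) at n = 6:
E = -13.6057 × 1² / 6² = -13.6057 × 1 / 36 = -0.37793611 eV

O⁷⁺ (Z = 8) at n = 9:
E = -13.6057 × 8² / 9² = -13.6057 × 64 / 81 = -10.75018272 eV

Since -10.75018272 eV < -0.37793611 eV,
O⁷⁺ at n = 9 is more tightly bound (requires more energy to ionize).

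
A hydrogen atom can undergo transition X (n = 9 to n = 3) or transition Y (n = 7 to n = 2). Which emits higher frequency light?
7 → 2

Calculate the energy for each transition:

Transition 9 → 3:
ΔE₁ = |E_3 - E_9| = |-13.6057/3² - (-13.6057/9²)|
ΔE₁ = |-1.5117444444 - (-0.1679716049)| = 1.3437728 eV

Transition 7 → 2:
ΔE₂ = |E_2 - E_7| = |-13.6057/2² - (-13.6057/7²)|
ΔE₂ = |-3.4014250000 - (-0.2776673469)| = 3.1237577 eV

Since 3.1237577 eV > 1.3437728 eV, the transition 7 → 2 emits the more energetic photon.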